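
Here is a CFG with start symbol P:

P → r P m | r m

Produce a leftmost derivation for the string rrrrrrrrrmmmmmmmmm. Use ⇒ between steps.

P⇒rPm⇒rrPmm⇒rrrPmmm⇒rrrrPmmmm⇒rrrrrPmmmmm⇒rrrrrrPmmmmmm⇒rrrrrrrPmmmmmmm⇒rrrrrrrrPmmmmmmmm⇒rrrrrrrrrmmmmmmmmm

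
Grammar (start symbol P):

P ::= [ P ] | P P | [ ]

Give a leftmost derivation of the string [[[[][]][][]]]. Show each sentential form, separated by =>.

P => [P] => [[P]] => [[PP]] => [[PPP]] => [[[P]PP]] => [[[PP]PP]] => [[[[]P]PP]] => [[[[][]]PP]] => [[[[][]][]P]] => [[[[][]][][]]]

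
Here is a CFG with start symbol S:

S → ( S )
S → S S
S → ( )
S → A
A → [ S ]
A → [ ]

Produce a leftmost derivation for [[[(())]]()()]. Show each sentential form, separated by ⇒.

S ⇒ A ⇒ [S] ⇒ [SS] ⇒ [SSS] ⇒ [ASS] ⇒ [[S]SS] ⇒ [[A]SS] ⇒ [[[S]]SS] ⇒ [[[(S)]]SS] ⇒ [[[(())]]SS] ⇒ [[[(())]]()S] ⇒ [[[(())]]()()]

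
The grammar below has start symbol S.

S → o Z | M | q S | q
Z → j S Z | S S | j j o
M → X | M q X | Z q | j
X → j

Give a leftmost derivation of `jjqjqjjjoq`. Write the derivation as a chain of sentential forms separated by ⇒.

S ⇒ M ⇒ Zq ⇒ jSZq ⇒ jMZq ⇒ jMqXZq ⇒ jMqXqXZq ⇒ jjqXqXZq ⇒ jjqjqXZq ⇒ jjqjqjZq ⇒ jjqjqjjjoq

S ⇒ M   [S → M]
M ⇒ Zq   [M → Z q]
Zq ⇒ jSZq   [Z → j S Z]
jSZq ⇒ jMZq   [S → M]
jMZq ⇒ jMqXZq   [M → M q X]
jMqXZq ⇒ jMqXqXZq   [M → M q X]
jMqXqXZq ⇒ jjqXqXZq   [M → j]
jjqXqXZq ⇒ jjqjqXZq   [X → j]
jjqjqXZq ⇒ jjqjqjZq   [X → j]
jjqjqjZq ⇒ jjqjqjjjoq   [Z → j j o]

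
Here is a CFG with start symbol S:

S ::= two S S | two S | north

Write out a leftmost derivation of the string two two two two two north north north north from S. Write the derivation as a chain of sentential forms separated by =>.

S => two S S   [S ::= two S S]
two S S => two two S S   [S ::= two S]
two two S S => two two two S S S   [S ::= two S S]
two two two S S S => two two two two S S S   [S ::= two S]
two two two two S S S => two two two two two S S S S   [S ::= two S S]
two two two two two S S S S => two two two two two north S S S   [S ::= north]
two two two two two north S S S => two two two two two north north S S   [S ::= north]
two two two two two north north S S => two two two two two north north north S   [S ::= north]
two two two two two north north north S => two two two two two north north north north   [S ::= north]

S => two S S => two two S S => two two two S S S => two two two two S S S => two two two two two S S S S => two two two two two north S S S => two two two two two north north S S => two two two two two north north north S => two two two two two north north north north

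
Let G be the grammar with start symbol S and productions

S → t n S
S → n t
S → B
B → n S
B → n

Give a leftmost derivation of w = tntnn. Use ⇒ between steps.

S ⇒ tnS   [S → t n S]
tnS ⇒ tntnS   [S → t n S]
tntnS ⇒ tntnB   [S → B]
tntnB ⇒ tntnn   [B → n]

S ⇒ tnS ⇒ tntnS ⇒ tntnB ⇒ tntnn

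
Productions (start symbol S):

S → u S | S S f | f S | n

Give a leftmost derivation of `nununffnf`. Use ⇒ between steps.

S ⇒ SSf ⇒ SSfSf ⇒ nSfSf ⇒ nSSffSf ⇒ nuSSffSf ⇒ nunSffSf ⇒ nunuSffSf ⇒ nununffSf ⇒ nununffnf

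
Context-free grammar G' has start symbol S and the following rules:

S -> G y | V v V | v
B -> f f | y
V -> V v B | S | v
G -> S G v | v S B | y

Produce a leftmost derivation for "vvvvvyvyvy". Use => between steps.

S => VvV   [S -> V v V]
VvV => SvV   [V -> S]
SvV => VvVvV   [S -> V v V]
VvVvV => vvVvV   [V -> v]
vvVvV => vvvvV   [V -> v]
vvvvV => vvvvVvB   [V -> V v B]
vvvvVvB => vvvvSvB   [V -> S]
vvvvSvB => vvvvGyvB   [S -> G y]
vvvvGyvB => vvvvSGvyvB   [G -> S G v]
vvvvSGvyvB => vvvvvGvyvB   [S -> v]
vvvvvGvyvB => vvvvvyvyvB   [G -> y]
vvvvvyvyvB => vvvvvyvyvy   [B -> y]

S => VvV => SvV => VvVvV => vvVvV => vvvvV => vvvvVvB => vvvvSvB => vvvvGyvB => vvvvSGvyvB => vvvvvGvyvB => vvvvvyvyvB => vvvvvyvyvy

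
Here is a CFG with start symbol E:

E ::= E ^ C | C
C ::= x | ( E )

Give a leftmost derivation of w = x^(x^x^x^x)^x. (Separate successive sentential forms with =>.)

E => E^C   [E ::= E ^ C]
E^C => E^C^C   [E ::= E ^ C]
E^C^C => C^C^C   [E ::= C]
C^C^C => x^C^C   [C ::= x]
x^C^C => x^(E)^C   [C ::= ( E )]
x^(E)^C => x^(E^C)^C   [E ::= E ^ C]
x^(E^C)^C => x^(E^C^C)^C   [E ::= E ^ C]
x^(E^C^C)^C => x^(E^C^C^C)^C   [E ::= E ^ C]
x^(E^C^C^C)^C => x^(C^C^C^C)^C   [E ::= C]
x^(C^C^C^C)^C => x^(x^C^C^C)^C   [C ::= x]
x^(x^C^C^C)^C => x^(x^x^C^C)^C   [C ::= x]
x^(x^x^C^C)^C => x^(x^x^x^C)^C   [C ::= x]
x^(x^x^x^C)^C => x^(x^x^x^x)^C   [C ::= x]
x^(x^x^x^x)^C => x^(x^x^x^x)^x   [C ::= x]

E=>E^C=>E^C^C=>C^C^C=>x^C^C=>x^(E)^C=>x^(E^C)^C=>x^(E^C^C)^C=>x^(E^C^C^C)^C=>x^(C^C^C^C)^C=>x^(x^C^C^C)^C=>x^(x^x^C^C)^C=>x^(x^x^x^C)^C=>x^(x^x^x^x)^C=>x^(x^x^x^x)^x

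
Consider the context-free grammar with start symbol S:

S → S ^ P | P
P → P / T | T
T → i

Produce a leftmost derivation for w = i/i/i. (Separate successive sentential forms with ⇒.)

S ⇒ P ⇒ P/T ⇒ P/T/T ⇒ T/T/T ⇒ i/T/T ⇒ i/i/T ⇒ i/i/i

S ⇒ P   [S → P]
P ⇒ P/T   [P → P / T]
P/T ⇒ P/T/T   [P → P / T]
P/T/T ⇒ T/T/T   [P → T]
T/T/T ⇒ i/T/T   [T → i]
i/T/T ⇒ i/i/T   [T → i]
i/i/T ⇒ i/i/i   [T → i]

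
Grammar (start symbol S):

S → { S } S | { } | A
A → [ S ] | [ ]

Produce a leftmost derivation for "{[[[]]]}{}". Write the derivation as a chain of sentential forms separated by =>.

S=>{S}S=>{A}S=>{[S]}S=>{[A]}S=>{[[S]]}S=>{[[A]]}S=>{[[[]]]}S=>{[[[]]]}{}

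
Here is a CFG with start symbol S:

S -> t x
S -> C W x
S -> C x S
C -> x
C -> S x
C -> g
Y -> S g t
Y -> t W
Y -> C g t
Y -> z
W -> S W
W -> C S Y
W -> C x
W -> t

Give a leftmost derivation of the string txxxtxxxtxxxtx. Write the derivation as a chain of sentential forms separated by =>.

S => CxS => SxxS => CxSxxS => SxxSxxS => CxSxxSxxS => SxxSxxSxxS => txxxSxxSxxS => txxxtxxxSxxS => txxxtxxxtxxxS => txxxtxxxtxxxtx

S => CxS   [S -> C x S]
CxS => SxxS   [C -> S x]
SxxS => CxSxxS   [S -> C x S]
CxSxxS => SxxSxxS   [C -> S x]
SxxSxxS => CxSxxSxxS   [S -> C x S]
CxSxxSxxS => SxxSxxSxxS   [C -> S x]
SxxSxxSxxS => txxxSxxSxxS   [S -> t x]
txxxSxxSxxS => txxxtxxxSxxS   [S -> t x]
txxxtxxxSxxS => txxxtxxxtxxxS   [S -> t x]
txxxtxxxtxxxS => txxxtxxxtxxxtx   [S -> t x]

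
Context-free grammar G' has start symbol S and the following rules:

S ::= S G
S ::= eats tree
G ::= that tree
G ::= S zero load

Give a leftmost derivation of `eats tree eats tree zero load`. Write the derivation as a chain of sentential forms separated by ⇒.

S ⇒ S G ⇒ eats tree G ⇒ eats tree S zero load ⇒ eats tree eats tree zero load

S ⇒ S G   [S ::= S G]
S G ⇒ eats tree G   [S ::= eats tree]
eats tree G ⇒ eats tree S zero load   [G ::= S zero load]
eats tree S zero load ⇒ eats tree eats tree zero load   [S ::= eats tree]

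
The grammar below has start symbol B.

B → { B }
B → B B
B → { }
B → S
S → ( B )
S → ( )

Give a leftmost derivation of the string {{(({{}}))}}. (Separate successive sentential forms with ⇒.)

B ⇒ {B}   [B → { B }]
{B} ⇒ {{B}}   [B → { B }]
{{B}} ⇒ {{S}}   [B → S]
{{S}} ⇒ {{(B)}}   [S → ( B )]
{{(B)}} ⇒ {{(S)}}   [B → S]
{{(S)}} ⇒ {{((B))}}   [S → ( B )]
{{((B))}} ⇒ {{(({B}))}}   [B → { B }]
{{(({B}))}} ⇒ {{(({{}}))}}   [B → { }]

B ⇒ {B} ⇒ {{B}} ⇒ {{S}} ⇒ {{(B)}} ⇒ {{(S)}} ⇒ {{((B))}} ⇒ {{(({B}))}} ⇒ {{(({{}}))}}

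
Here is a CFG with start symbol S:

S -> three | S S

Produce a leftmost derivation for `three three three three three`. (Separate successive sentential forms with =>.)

S => S S => S S S => S S S S => S S S S S => three S S S S => three three S S S => three three three S S => three three three three S => three three three three three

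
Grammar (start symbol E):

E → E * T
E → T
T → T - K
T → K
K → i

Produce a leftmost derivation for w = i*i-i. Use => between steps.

E => E*T => T*T => K*T => i*T => i*T-K => i*K-K => i*i-K => i*i-i

E => E*T   [E → E * T]
E*T => T*T   [E → T]
T*T => K*T   [T → K]
K*T => i*T   [K → i]
i*T => i*T-K   [T → T - K]
i*T-K => i*K-K   [T → K]
i*K-K => i*i-K   [K → i]
i*i-K => i*i-i   [K → i]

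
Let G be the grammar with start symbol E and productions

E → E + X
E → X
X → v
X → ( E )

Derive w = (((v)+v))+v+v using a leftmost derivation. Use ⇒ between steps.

E ⇒ E+X   [E → E + X]
E+X ⇒ E+X+X   [E → E + X]
E+X+X ⇒ X+X+X   [E → X]
X+X+X ⇒ (E)+X+X   [X → ( E )]
(E)+X+X ⇒ (X)+X+X   [E → X]
(X)+X+X ⇒ ((E))+X+X   [X → ( E )]
((E))+X+X ⇒ ((E+X))+X+X   [E → E + X]
((E+X))+X+X ⇒ ((X+X))+X+X   [E → X]
((X+X))+X+X ⇒ (((E)+X))+X+X   [X → ( E )]
(((E)+X))+X+X ⇒ (((X)+X))+X+X   [E → X]
(((X)+X))+X+X ⇒ (((v)+X))+X+X   [X → v]
(((v)+X))+X+X ⇒ (((v)+v))+X+X   [X → v]
(((v)+v))+X+X ⇒ (((v)+v))+v+X   [X → v]
(((v)+v))+v+X ⇒ (((v)+v))+v+v   [X → v]

E⇒E+X⇒E+X+X⇒X+X+X⇒(E)+X+X⇒(X)+X+X⇒((E))+X+X⇒((E+X))+X+X⇒((X+X))+X+X⇒(((E)+X))+X+X⇒(((X)+X))+X+X⇒(((v)+X))+X+X⇒(((v)+v))+X+X⇒(((v)+v))+v+X⇒(((v)+v))+v+v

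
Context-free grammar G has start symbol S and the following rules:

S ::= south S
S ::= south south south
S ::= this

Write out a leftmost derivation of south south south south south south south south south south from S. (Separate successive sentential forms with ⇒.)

S ⇒ south S ⇒ south south S ⇒ south south south S ⇒ south south south south S ⇒ south south south south south S ⇒ south south south south south south S ⇒ south south south south south south south S ⇒ south south south south south south south south south south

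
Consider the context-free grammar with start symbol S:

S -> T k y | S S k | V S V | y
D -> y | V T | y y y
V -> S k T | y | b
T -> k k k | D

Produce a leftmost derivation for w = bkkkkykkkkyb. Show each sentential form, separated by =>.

S=>VSV=>SkTSV=>TkykTSV=>DkykTSV=>VTkykTSV=>bTkykTSV=>bkkkkykTSV=>bkkkkykkkkSV=>bkkkkykkkkyV=>bkkkkykkkkyb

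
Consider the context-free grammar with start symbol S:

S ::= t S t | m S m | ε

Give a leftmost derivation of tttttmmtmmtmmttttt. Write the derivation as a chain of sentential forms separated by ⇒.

S⇒tSt⇒ttStt⇒tttSttt⇒ttttStttt⇒tttttSttttt⇒tttttmSmttttt⇒tttttmmSmmttttt⇒tttttmmtStmmttttt⇒tttttmmtmSmtmmttttt⇒tttttmmtmmtmmttttt

S ⇒ tSt   [S ::= t S t]
tSt ⇒ ttStt   [S ::= t S t]
ttStt ⇒ tttSttt   [S ::= t S t]
tttSttt ⇒ ttttStttt   [S ::= t S t]
ttttStttt ⇒ tttttSttttt   [S ::= t S t]
tttttSttttt ⇒ tttttmSmttttt   [S ::= m S m]
tttttmSmttttt ⇒ tttttmmSmmttttt   [S ::= m S m]
tttttmmSmmttttt ⇒ tttttmmtStmmttttt   [S ::= t S t]
tttttmmtStmmttttt ⇒ tttttmmtmSmtmmttttt   [S ::= m S m]
tttttmmtmSmtmmttttt ⇒ tttttmmtmmtmmttttt   [S ::= ε]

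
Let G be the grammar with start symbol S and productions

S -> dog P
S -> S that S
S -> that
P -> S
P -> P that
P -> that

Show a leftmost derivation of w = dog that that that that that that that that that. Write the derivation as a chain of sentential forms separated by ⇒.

S ⇒ S that S ⇒ S that S that S ⇒ S that S that S that S ⇒ S that S that S that S that S ⇒ dog P that S that S that S that S ⇒ dog that that S that S that S that S ⇒ dog that that that that S that S that S ⇒ dog that that that that that that S that S ⇒ dog that that that that that that that that S ⇒ dog that that that that that that that that that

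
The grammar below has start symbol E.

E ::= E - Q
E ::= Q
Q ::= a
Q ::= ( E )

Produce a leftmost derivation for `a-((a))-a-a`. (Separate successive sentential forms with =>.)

E => E-Q   [E ::= E - Q]
E-Q => E-Q-Q   [E ::= E - Q]
E-Q-Q => E-Q-Q-Q   [E ::= E - Q]
E-Q-Q-Q => Q-Q-Q-Q   [E ::= Q]
Q-Q-Q-Q => a-Q-Q-Q   [Q ::= a]
a-Q-Q-Q => a-(E)-Q-Q   [Q ::= ( E )]
a-(E)-Q-Q => a-(Q)-Q-Q   [E ::= Q]
a-(Q)-Q-Q => a-((E))-Q-Q   [Q ::= ( E )]
a-((E))-Q-Q => a-((Q))-Q-Q   [E ::= Q]
a-((Q))-Q-Q => a-((a))-Q-Q   [Q ::= a]
a-((a))-Q-Q => a-((a))-a-Q   [Q ::= a]
a-((a))-a-Q => a-((a))-a-a   [Q ::= a]

E => E-Q => E-Q-Q => E-Q-Q-Q => Q-Q-Q-Q => a-Q-Q-Q => a-(E)-Q-Q => a-(Q)-Q-Q => a-((E))-Q-Q => a-((Q))-Q-Q => a-((a))-Q-Q => a-((a))-a-Q => a-((a))-a-a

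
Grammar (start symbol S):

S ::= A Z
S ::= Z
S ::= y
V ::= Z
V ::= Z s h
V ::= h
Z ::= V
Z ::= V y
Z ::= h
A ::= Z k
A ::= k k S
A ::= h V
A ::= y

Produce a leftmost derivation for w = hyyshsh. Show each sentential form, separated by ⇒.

S ⇒ Z   [S ::= Z]
Z ⇒ V   [Z ::= V]
V ⇒ Zsh   [V ::= Z s h]
Zsh ⇒ Vsh   [Z ::= V]
Vsh ⇒ Zshsh   [V ::= Z s h]
Zshsh ⇒ Vyshsh   [Z ::= V y]
Vyshsh ⇒ Zyshsh   [V ::= Z]
Zyshsh ⇒ Vyyshsh   [Z ::= V y]
Vyyshsh ⇒ Zyyshsh   [V ::= Z]
Zyyshsh ⇒ hyyshsh   [Z ::= h]

S ⇒ Z ⇒ V ⇒ Zsh ⇒ Vsh ⇒ Zshsh ⇒ Vyshsh ⇒ Zyshsh ⇒ Vyyshsh ⇒ Zyyshsh ⇒ hyyshsh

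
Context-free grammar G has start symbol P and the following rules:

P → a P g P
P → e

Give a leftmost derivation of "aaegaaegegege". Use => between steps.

P => aPgP => aaPgPgP => aaegPgP => aaegaPgPgP => aaegaaPgPgPgP => aaegaaegPgPgP => aaegaaegegPgP => aaegaaegegegP => aaegaaegegege

P => aPgP   [P → a P g P]
aPgP => aaPgPgP   [P → a P g P]
aaPgPgP => aaegPgP   [P → e]
aaegPgP => aaegaPgPgP   [P → a P g P]
aaegaPgPgP => aaegaaPgPgPgP   [P → a P g P]
aaegaaPgPgPgP => aaegaaegPgPgP   [P → e]
aaegaaegPgPgP => aaegaaegegPgP   [P → e]
aaegaaegegPgP => aaegaaegegegP   [P → e]
aaegaaegegegP => aaegaaegegege   [P → e]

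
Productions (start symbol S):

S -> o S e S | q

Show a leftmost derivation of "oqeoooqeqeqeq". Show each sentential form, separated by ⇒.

S ⇒ oSeS   [S -> o S e S]
oSeS ⇒ oqeS   [S -> q]
oqeS ⇒ oqeoSeS   [S -> o S e S]
oqeoSeS ⇒ oqeooSeSeS   [S -> o S e S]
oqeooSeSeS ⇒ oqeoooSeSeSeS   [S -> o S e S]
oqeoooSeSeSeS ⇒ oqeoooqeSeSeS   [S -> q]
oqeoooqeSeSeS ⇒ oqeoooqeqeSeS   [S -> q]
oqeoooqeqeSeS ⇒ oqeoooqeqeqeS   [S -> q]
oqeoooqeqeqeS ⇒ oqeoooqeqeqeq   [S -> q]

S⇒oSeS⇒oqeS⇒oqeoSeS⇒oqeooSeSeS⇒oqeoooSeSeSeS⇒oqeoooqeSeSeS⇒oqeoooqeqeSeS⇒oqeoooqeqeqeS⇒oqeoooqeqeqeq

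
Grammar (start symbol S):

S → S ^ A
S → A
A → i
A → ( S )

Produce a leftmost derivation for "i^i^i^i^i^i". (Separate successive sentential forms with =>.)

S => S^A   [S → S ^ A]
S^A => S^A^A   [S → S ^ A]
S^A^A => S^A^A^A   [S → S ^ A]
S^A^A^A => S^A^A^A^A   [S → S ^ A]
S^A^A^A^A => S^A^A^A^A^A   [S → S ^ A]
S^A^A^A^A^A => A^A^A^A^A^A   [S → A]
A^A^A^A^A^A => i^A^A^A^A^A   [A → i]
i^A^A^A^A^A => i^i^A^A^A^A   [A → i]
i^i^A^A^A^A => i^i^i^A^A^A   [A → i]
i^i^i^A^A^A => i^i^i^i^A^A   [A → i]
i^i^i^i^A^A => i^i^i^i^i^A   [A → i]
i^i^i^i^i^A => i^i^i^i^i^i   [A → i]

S => S^A => S^A^A => S^A^A^A => S^A^A^A^A => S^A^A^A^A^A => A^A^A^A^A^A => i^A^A^A^A^A => i^i^A^A^A^A => i^i^i^A^A^A => i^i^i^i^A^A => i^i^i^i^i^A => i^i^i^i^i^i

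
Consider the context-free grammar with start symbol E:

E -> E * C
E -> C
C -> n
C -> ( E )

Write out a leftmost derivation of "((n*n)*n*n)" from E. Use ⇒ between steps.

E ⇒ C ⇒ (E) ⇒ (E*C) ⇒ (E*C*C) ⇒ (C*C*C) ⇒ ((E)*C*C) ⇒ ((E*C)*C*C) ⇒ ((C*C)*C*C) ⇒ ((n*C)*C*C) ⇒ ((n*n)*C*C) ⇒ ((n*n)*n*C) ⇒ ((n*n)*n*n)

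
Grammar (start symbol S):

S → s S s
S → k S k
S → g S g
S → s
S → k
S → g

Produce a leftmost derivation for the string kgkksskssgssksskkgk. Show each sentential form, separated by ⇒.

S ⇒ kSk ⇒ kgSgk ⇒ kgkSkgk ⇒ kgkkSkkgk ⇒ kgkksSskkgk ⇒ kgkkssSsskkgk ⇒ kgkksskSksskkgk ⇒ kgkkssksSsksskkgk ⇒ kgkksskssSssksskkgk ⇒ kgkksskssgssksskkgk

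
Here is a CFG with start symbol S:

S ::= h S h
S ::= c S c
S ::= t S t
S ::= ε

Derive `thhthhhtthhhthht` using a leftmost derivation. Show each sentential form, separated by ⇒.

S ⇒ tSt ⇒ thSht ⇒ thhShht ⇒ thhtSthht ⇒ thhthShthht ⇒ thhthhShhthht ⇒ thhthhhShhhthht ⇒ thhthhhtSthhhthht ⇒ thhthhhtthhhthht

S ⇒ tSt   [S ::= t S t]
tSt ⇒ thSht   [S ::= h S h]
thSht ⇒ thhShht   [S ::= h S h]
thhShht ⇒ thhtSthht   [S ::= t S t]
thhtSthht ⇒ thhthShthht   [S ::= h S h]
thhthShthht ⇒ thhthhShhthht   [S ::= h S h]
thhthhShhthht ⇒ thhthhhShhhthht   [S ::= h S h]
thhthhhShhhthht ⇒ thhthhhtSthhhthht   [S ::= t S t]
thhthhhtSthhhthht ⇒ thhthhhtthhhthht   [S ::= ε]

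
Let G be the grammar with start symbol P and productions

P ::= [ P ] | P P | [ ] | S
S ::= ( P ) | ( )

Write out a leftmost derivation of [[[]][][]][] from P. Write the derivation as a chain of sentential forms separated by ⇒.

P⇒PP⇒[P]P⇒[PP]P⇒[PPP]P⇒[[P]PP]P⇒[[[]]PP]P⇒[[[]][]P]P⇒[[[]][][]]P⇒[[[]][][]][]

P ⇒ PP   [P ::= P P]
PP ⇒ [P]P   [P ::= [ P ]]
[P]P ⇒ [PP]P   [P ::= P P]
[PP]P ⇒ [PPP]P   [P ::= P P]
[PPP]P ⇒ [[P]PP]P   [P ::= [ P ]]
[[P]PP]P ⇒ [[[]]PP]P   [P ::= [ ]]
[[[]]PP]P ⇒ [[[]][]P]P   [P ::= [ ]]
[[[]][]P]P ⇒ [[[]][][]]P   [P ::= [ ]]
[[[]][][]]P ⇒ [[[]][][]][]   [P ::= [ ]]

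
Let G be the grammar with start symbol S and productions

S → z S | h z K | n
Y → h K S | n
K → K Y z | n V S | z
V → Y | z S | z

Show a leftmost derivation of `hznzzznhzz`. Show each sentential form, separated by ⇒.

S ⇒ hzK   [S → h z K]
hzK ⇒ hznVS   [K → n V S]
hznVS ⇒ hznzSS   [V → z S]
hznzSS ⇒ hznzzSS   [S → z S]
hznzzSS ⇒ hznzzzSS   [S → z S]
hznzzzSS ⇒ hznzzznS   [S → n]
hznzzznS ⇒ hznzzznhzK   [S → h z K]
hznzzznhzK ⇒ hznzzznhzz   [K → z]

S ⇒ hzK ⇒ hznVS ⇒ hznzSS ⇒ hznzzSS ⇒ hznzzzSS ⇒ hznzzznS ⇒ hznzzznhzK ⇒ hznzzznhzz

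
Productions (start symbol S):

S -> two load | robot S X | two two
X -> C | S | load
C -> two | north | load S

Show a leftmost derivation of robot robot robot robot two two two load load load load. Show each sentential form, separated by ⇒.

S ⇒ robot S X ⇒ robot robot S X X ⇒ robot robot robot S X X X ⇒ robot robot robot robot S X X X X ⇒ robot robot robot robot two two X X X X ⇒ robot robot robot robot two two S X X X ⇒ robot robot robot robot two two two load X X X ⇒ robot robot robot robot two two two load load X X ⇒ robot robot robot robot two two two load load load X ⇒ robot robot robot robot two two two load load load load

S ⇒ robot S X   [S -> robot S X]
robot S X ⇒ robot robot S X X   [S -> robot S X]
robot robot S X X ⇒ robot robot robot S X X X   [S -> robot S X]
robot robot robot S X X X ⇒ robot robot robot robot S X X X X   [S -> robot S X]
robot robot robot robot S X X X X ⇒ robot robot robot robot two two X X X X   [S -> two two]
robot robot robot robot two two X X X X ⇒ robot robot robot robot two two S X X X   [X -> S]
robot robot robot robot two two S X X X ⇒ robot robot robot robot two two two load X X X   [S -> two load]
robot robot robot robot two two two load X X X ⇒ robot robot robot robot two two two load load X X   [X -> load]
robot robot robot robot two two two load load X X ⇒ robot robot robot robot two two two load load load X   [X -> load]
robot robot robot robot two two two load load load X ⇒ robot robot robot robot two two two load load load load   [X -> load]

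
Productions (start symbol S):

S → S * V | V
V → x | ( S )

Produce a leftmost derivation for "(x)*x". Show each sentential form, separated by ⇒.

S ⇒ S*V ⇒ V*V ⇒ (S)*V ⇒ (V)*V ⇒ (x)*V ⇒ (x)*x

S ⇒ S*V   [S → S * V]
S*V ⇒ V*V   [S → V]
V*V ⇒ (S)*V   [V → ( S )]
(S)*V ⇒ (V)*V   [S → V]
(V)*V ⇒ (x)*V   [V → x]
(x)*V ⇒ (x)*x   [V → x]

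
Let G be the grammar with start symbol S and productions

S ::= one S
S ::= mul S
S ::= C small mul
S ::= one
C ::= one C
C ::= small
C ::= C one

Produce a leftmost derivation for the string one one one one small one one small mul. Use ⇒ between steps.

S ⇒ one S   [S ::= one S]
one S ⇒ one one S   [S ::= one S]
one one S ⇒ one one C small mul   [S ::= C small mul]
one one C small mul ⇒ one one C one small mul   [C ::= C one]
one one C one small mul ⇒ one one one C one small mul   [C ::= one C]
one one one C one small mul ⇒ one one one C one one small mul   [C ::= C one]
one one one C one one small mul ⇒ one one one one C one one small mul   [C ::= one C]
one one one one C one one small mul ⇒ one one one one small one one small mul   [C ::= small]

S ⇒ one S ⇒ one one S ⇒ one one C small mul ⇒ one one C one small mul ⇒ one one one C one small mul ⇒ one one one C one one small mul ⇒ one one one one C one one small mul ⇒ one one one one small one one small mul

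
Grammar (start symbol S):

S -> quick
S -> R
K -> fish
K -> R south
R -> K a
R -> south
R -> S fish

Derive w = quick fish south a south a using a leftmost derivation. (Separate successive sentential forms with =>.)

S => R => K a => R south a => K a south a => R south a south a => S fish south a south a => quick fish south a south a

S => R   [S -> R]
R => K a   [R -> K a]
K a => R south a   [K -> R south]
R south a => K a south a   [R -> K a]
K a south a => R south a south a   [K -> R south]
R south a south a => S fish south a south a   [R -> S fish]
S fish south a south a => quick fish south a south a   [S -> quick]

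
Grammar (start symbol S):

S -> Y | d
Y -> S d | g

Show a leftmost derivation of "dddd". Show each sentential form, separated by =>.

S => Y => Sd => Yd => Sdd => Ydd => Sddd => dddd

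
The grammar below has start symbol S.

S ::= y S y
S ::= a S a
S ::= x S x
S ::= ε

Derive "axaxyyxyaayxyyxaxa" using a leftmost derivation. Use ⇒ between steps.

S ⇒ aSa ⇒ axSxa ⇒ axaSaxa ⇒ axaxSxaxa ⇒ axaxySyxaxa ⇒ axaxyySyyxaxa ⇒ axaxyyxSxyyxaxa ⇒ axaxyyxySyxyyxaxa ⇒ axaxyyxyaSayxyyxaxa ⇒ axaxyyxyaayxyyxaxa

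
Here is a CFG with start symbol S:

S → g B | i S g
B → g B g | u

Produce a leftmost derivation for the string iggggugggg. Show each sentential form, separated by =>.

S => iSg => igBg => iggBgg => igggBggg => iggggBgggg => iggggugggg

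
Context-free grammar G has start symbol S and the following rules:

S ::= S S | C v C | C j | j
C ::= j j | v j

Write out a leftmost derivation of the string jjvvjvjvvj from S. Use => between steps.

S => SS   [S ::= S S]
SS => CvCS   [S ::= C v C]
CvCS => jjvCS   [C ::= j j]
jjvCS => jjvvjS   [C ::= v j]
jjvvjS => jjvvjCvC   [S ::= C v C]
jjvvjCvC => jjvvjvjvC   [C ::= v j]
jjvvjvjvC => jjvvjvjvvj   [C ::= v j]

S=>SS=>CvCS=>jjvCS=>jjvvjS=>jjvvjCvC=>jjvvjvjvC=>jjvvjvjvvj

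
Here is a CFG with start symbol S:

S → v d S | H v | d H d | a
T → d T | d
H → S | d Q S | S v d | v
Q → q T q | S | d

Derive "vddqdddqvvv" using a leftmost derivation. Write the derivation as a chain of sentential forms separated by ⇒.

S ⇒ vdS   [S → v d S]
vdS ⇒ vdHv   [S → H v]
vdHv ⇒ vddQSv   [H → d Q S]
vddQSv ⇒ vddqTqSv   [Q → q T q]
vddqTqSv ⇒ vddqdTqSv   [T → d T]
vddqdTqSv ⇒ vddqddTqSv   [T → d T]
vddqddTqSv ⇒ vddqdddqSv   [T → d]
vddqdddqSv ⇒ vddqdddqHvv   [S → H v]
vddqdddqHvv ⇒ vddqdddqvvv   [H → v]

S⇒vdS⇒vdHv⇒vddQSv⇒vddqTqSv⇒vddqdTqSv⇒vddqddTqSv⇒vddqdddqSv⇒vddqdddqHvv⇒vddqdddqvvv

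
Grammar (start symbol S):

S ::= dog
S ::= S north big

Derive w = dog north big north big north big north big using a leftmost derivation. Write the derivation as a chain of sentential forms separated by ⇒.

S ⇒ S north big   [S ::= S north big]
S north big ⇒ S north big north big   [S ::= S north big]
S north big north big ⇒ S north big north big north big   [S ::= S north big]
S north big north big north big ⇒ S north big north big north big north big   [S ::= S north big]
S north big north big north big north big ⇒ dog north big north big north big north big   [S ::= dog]

S ⇒ S north big ⇒ S north big north big ⇒ S north big north big north big ⇒ S north big north big north big north big ⇒ dog north big north big north big north big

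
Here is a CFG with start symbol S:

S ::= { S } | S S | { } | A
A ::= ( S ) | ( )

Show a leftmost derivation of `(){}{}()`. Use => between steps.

S => SS => SSS => ASS => ()SS => ()SSS => (){}SS => (){}{}S => (){}{}A => (){}{}()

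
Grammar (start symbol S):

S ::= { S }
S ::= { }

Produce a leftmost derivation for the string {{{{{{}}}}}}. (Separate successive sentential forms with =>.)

S=>{S}=>{{S}}=>{{{S}}}=>{{{{S}}}}=>{{{{{S}}}}}=>{{{{{{}}}}}}

S => {S}   [S ::= { S }]
{S} => {{S}}   [S ::= { S }]
{{S}} => {{{S}}}   [S ::= { S }]
{{{S}}} => {{{{S}}}}   [S ::= { S }]
{{{{S}}}} => {{{{{S}}}}}   [S ::= { S }]
{{{{{S}}}}} => {{{{{{}}}}}}   [S ::= { }]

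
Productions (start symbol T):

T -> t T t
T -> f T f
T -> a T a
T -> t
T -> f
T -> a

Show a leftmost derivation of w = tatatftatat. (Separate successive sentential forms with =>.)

T => tTt   [T -> t T t]
tTt => taTat   [T -> a T a]
taTat => tatTtat   [T -> t T t]
tatTtat => tataTatat   [T -> a T a]
tataTatat => tatatTtatat   [T -> t T t]
tatatTtatat => tatatftatat   [T -> f]

T=>tTt=>taTat=>tatTtat=>tataTatat=>tatatTtatat=>tatatftatat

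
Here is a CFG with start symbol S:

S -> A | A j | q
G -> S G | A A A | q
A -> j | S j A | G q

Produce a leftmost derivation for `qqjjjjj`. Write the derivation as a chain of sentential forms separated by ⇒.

S⇒Aj⇒SjAj⇒AjAj⇒SjAjAj⇒AjAjAj⇒GqjAjAj⇒qqjAjAj⇒qqjjjAj⇒qqjjjjj

S ⇒ Aj   [S -> A j]
Aj ⇒ SjAj   [A -> S j A]
SjAj ⇒ AjAj   [S -> A]
AjAj ⇒ SjAjAj   [A -> S j A]
SjAjAj ⇒ AjAjAj   [S -> A]
AjAjAj ⇒ GqjAjAj   [A -> G q]
GqjAjAj ⇒ qqjAjAj   [G -> q]
qqjAjAj ⇒ qqjjjAj   [A -> j]
qqjjjAj ⇒ qqjjjjj   [A -> j]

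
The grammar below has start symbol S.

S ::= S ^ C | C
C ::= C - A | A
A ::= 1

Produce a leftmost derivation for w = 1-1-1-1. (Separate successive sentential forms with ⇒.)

S ⇒ C   [S ::= C]
C ⇒ C-A   [C ::= C - A]
C-A ⇒ C-A-A   [C ::= C - A]
C-A-A ⇒ C-A-A-A   [C ::= C - A]
C-A-A-A ⇒ A-A-A-A   [C ::= A]
A-A-A-A ⇒ 1-A-A-A   [A ::= 1]
1-A-A-A ⇒ 1-1-A-A   [A ::= 1]
1-1-A-A ⇒ 1-1-1-A   [A ::= 1]
1-1-1-A ⇒ 1-1-1-1   [A ::= 1]

S⇒C⇒C-A⇒C-A-A⇒C-A-A-A⇒A-A-A-A⇒1-A-A-A⇒1-1-A-A⇒1-1-1-A⇒1-1-1-1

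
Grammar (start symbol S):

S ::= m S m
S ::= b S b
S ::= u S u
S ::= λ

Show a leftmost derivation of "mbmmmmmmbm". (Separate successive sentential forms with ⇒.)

S ⇒ mSm ⇒ mbSbm ⇒ mbmSmbm ⇒ mbmmSmmbm ⇒ mbmmmSmmmbm ⇒ mbmmmmmmbm

S ⇒ mSm   [S ::= m S m]
mSm ⇒ mbSbm   [S ::= b S b]
mbSbm ⇒ mbmSmbm   [S ::= m S m]
mbmSmbm ⇒ mbmmSmmbm   [S ::= m S m]
mbmmSmmbm ⇒ mbmmmSmmmbm   [S ::= m S m]
mbmmmSmmmbm ⇒ mbmmmmmmbm   [S ::= λ]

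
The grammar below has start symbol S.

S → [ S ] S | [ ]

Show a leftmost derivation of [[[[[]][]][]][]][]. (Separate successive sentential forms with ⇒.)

S ⇒ [S]S   [S → [ S ] S]
[S]S ⇒ [[S]S]S   [S → [ S ] S]
[[S]S]S ⇒ [[[S]S]S]S   [S → [ S ] S]
[[[S]S]S]S ⇒ [[[[S]S]S]S]S   [S → [ S ] S]
[[[[S]S]S]S]S ⇒ [[[[[]]S]S]S]S   [S → [ ]]
[[[[[]]S]S]S]S ⇒ [[[[[]][]]S]S]S   [S → [ ]]
[[[[[]][]]S]S]S ⇒ [[[[[]][]][]]S]S   [S → [ ]]
[[[[[]][]][]]S]S ⇒ [[[[[]][]][]][]]S   [S → [ ]]
[[[[[]][]][]][]]S ⇒ [[[[[]][]][]][]][]   [S → [ ]]

S ⇒ [S]S ⇒ [[S]S]S ⇒ [[[S]S]S]S ⇒ [[[[S]S]S]S]S ⇒ [[[[[]]S]S]S]S ⇒ [[[[[]][]]S]S]S ⇒ [[[[[]][]][]]S]S ⇒ [[[[[]][]][]][]]S ⇒ [[[[[]][]][]][]][]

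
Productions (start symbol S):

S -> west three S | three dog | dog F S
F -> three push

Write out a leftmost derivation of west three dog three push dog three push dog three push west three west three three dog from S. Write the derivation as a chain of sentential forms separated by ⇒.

S ⇒ west three S ⇒ west three dog F S ⇒ west three dog three push S ⇒ west three dog three push dog F S ⇒ west three dog three push dog three push S ⇒ west three dog three push dog three push dog F S ⇒ west three dog three push dog three push dog three push S ⇒ west three dog three push dog three push dog three push west three S ⇒ west three dog three push dog three push dog three push west three west three S ⇒ west three dog three push dog three push dog three push west three west three three dog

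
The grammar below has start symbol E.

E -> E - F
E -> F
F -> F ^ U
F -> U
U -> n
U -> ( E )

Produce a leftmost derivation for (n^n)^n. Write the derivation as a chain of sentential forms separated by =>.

E => F => F^U => U^U => (E)^U => (F)^U => (F^U)^U => (U^U)^U => (n^U)^U => (n^n)^U => (n^n)^n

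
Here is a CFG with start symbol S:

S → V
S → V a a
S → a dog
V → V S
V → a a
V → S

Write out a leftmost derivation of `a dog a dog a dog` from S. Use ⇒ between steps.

S ⇒ V ⇒ V S ⇒ V S S ⇒ S S S ⇒ a dog S S ⇒ a dog a dog S ⇒ a dog a dog a dog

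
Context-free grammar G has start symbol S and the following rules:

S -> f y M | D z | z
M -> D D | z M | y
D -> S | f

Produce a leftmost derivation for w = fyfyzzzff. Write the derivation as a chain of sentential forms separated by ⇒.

S ⇒ fyM   [S -> f y M]
fyM ⇒ fyDD   [M -> D D]
fyDD ⇒ fySD   [D -> S]
fySD ⇒ fyfyMD   [S -> f y M]
fyfyMD ⇒ fyfyzMD   [M -> z M]
fyfyzMD ⇒ fyfyzDDD   [M -> D D]
fyfyzDDD ⇒ fyfyzSDD   [D -> S]
fyfyzSDD ⇒ fyfyzDzDD   [S -> D z]
fyfyzDzDD ⇒ fyfyzSzDD   [D -> S]
fyfyzSzDD ⇒ fyfyzzzDD   [S -> z]
fyfyzzzDD ⇒ fyfyzzzfD   [D -> f]
fyfyzzzfD ⇒ fyfyzzzff   [D -> f]

S⇒fyM⇒fyDD⇒fySD⇒fyfyMD⇒fyfyzMD⇒fyfyzDDD⇒fyfyzSDD⇒fyfyzDzDD⇒fyfyzSzDD⇒fyfyzzzDD⇒fyfyzzzfD⇒fyfyzzzff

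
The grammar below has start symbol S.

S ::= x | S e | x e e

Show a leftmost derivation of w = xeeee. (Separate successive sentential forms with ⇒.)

S ⇒ Se   [S ::= S e]
Se ⇒ See   [S ::= S e]
See ⇒ Seee   [S ::= S e]
Seee ⇒ Seeee   [S ::= S e]
Seeee ⇒ xeeee   [S ::= x]

S⇒Se⇒See⇒Seee⇒Seeee⇒xeeee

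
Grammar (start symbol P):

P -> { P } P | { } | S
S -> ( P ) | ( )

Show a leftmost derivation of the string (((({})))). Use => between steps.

P => S   [P -> S]
S => (P)   [S -> ( P )]
(P) => (S)   [P -> S]
(S) => ((P))   [S -> ( P )]
((P)) => ((S))   [P -> S]
((S)) => (((P)))   [S -> ( P )]
(((P))) => (((S)))   [P -> S]
(((S))) => ((((P))))   [S -> ( P )]
((((P)))) => (((({}))))   [P -> { }]

P => S => (P) => (S) => ((P)) => ((S)) => (((P))) => (((S))) => ((((P)))) => (((({}))))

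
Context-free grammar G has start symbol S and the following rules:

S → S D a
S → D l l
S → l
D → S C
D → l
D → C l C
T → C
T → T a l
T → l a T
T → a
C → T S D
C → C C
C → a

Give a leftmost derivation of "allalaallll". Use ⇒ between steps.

S ⇒ Dll   [S → D l l]
Dll ⇒ ClCll   [D → C l C]
ClCll ⇒ alCll   [C → a]
alCll ⇒ alTSDll   [C → T S D]
alTSDll ⇒ allaTSDll   [T → l a T]
allaTSDll ⇒ allalaTSDll   [T → l a T]
allalaTSDll ⇒ allalaCSDll   [T → C]
allalaCSDll ⇒ allalaaSDll   [C → a]
allalaaSDll ⇒ allalaalDll   [S → l]
allalaalDll ⇒ allalaallll   [D → l]

S⇒Dll⇒ClCll⇒alCll⇒alTSDll⇒allaTSDll⇒allalaTSDll⇒allalaCSDll⇒allalaaSDll⇒allalaalDll⇒allalaallll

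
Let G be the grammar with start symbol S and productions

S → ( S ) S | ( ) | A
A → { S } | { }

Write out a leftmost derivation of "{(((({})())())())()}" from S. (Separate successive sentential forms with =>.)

S => A => {S} => {(S)S} => {((S)S)S} => {(((S)S)S)S} => {((((S)S)S)S)S} => {((((A)S)S)S)S} => {(((({})S)S)S)S} => {(((({})())S)S)S} => {(((({})())())S)S} => {(((({})())())())S} => {(((({})())())())()}

S => A   [S → A]
A => {S}   [A → { S }]
{S} => {(S)S}   [S → ( S ) S]
{(S)S} => {((S)S)S}   [S → ( S ) S]
{((S)S)S} => {(((S)S)S)S}   [S → ( S ) S]
{(((S)S)S)S} => {((((S)S)S)S)S}   [S → ( S ) S]
{((((S)S)S)S)S} => {((((A)S)S)S)S}   [S → A]
{((((A)S)S)S)S} => {(((({})S)S)S)S}   [A → { }]
{(((({})S)S)S)S} => {(((({})())S)S)S}   [S → ( )]
{(((({})())S)S)S} => {(((({})())())S)S}   [S → ( )]
{(((({})())())S)S} => {(((({})())())())S}   [S → ( )]
{(((({})())())())S} => {(((({})())())())()}   [S → ( )]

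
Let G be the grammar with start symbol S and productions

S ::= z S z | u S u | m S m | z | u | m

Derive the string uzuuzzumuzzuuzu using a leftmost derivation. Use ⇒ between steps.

S⇒uSu⇒uzSzu⇒uzuSuzu⇒uzuuSuuzu⇒uzuuzSzuuzu⇒uzuuzzSzzuuzu⇒uzuuzzuSuzzuuzu⇒uzuuzzumuzzuuzu

S ⇒ uSu   [S ::= u S u]
uSu ⇒ uzSzu   [S ::= z S z]
uzSzu ⇒ uzuSuzu   [S ::= u S u]
uzuSuzu ⇒ uzuuSuuzu   [S ::= u S u]
uzuuSuuzu ⇒ uzuuzSzuuzu   [S ::= z S z]
uzuuzSzuuzu ⇒ uzuuzzSzzuuzu   [S ::= z S z]
uzuuzzSzzuuzu ⇒ uzuuzzuSuzzuuzu   [S ::= u S u]
uzuuzzuSuzzuuzu ⇒ uzuuzzumuzzuuzu   [S ::= m]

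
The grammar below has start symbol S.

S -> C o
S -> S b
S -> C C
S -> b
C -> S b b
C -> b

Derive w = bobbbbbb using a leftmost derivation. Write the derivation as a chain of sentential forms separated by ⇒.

S⇒CC⇒SbbC⇒CobbC⇒bobbC⇒bobbSbb⇒bobbCCbb⇒bobbbCbb⇒bobbbbbb

S ⇒ CC   [S -> C C]
CC ⇒ SbbC   [C -> S b b]
SbbC ⇒ CobbC   [S -> C o]
CobbC ⇒ bobbC   [C -> b]
bobbC ⇒ bobbSbb   [C -> S b b]
bobbSbb ⇒ bobbCCbb   [S -> C C]
bobbCCbb ⇒ bobbbCbb   [C -> b]
bobbbCbb ⇒ bobbbbbb   [C -> b]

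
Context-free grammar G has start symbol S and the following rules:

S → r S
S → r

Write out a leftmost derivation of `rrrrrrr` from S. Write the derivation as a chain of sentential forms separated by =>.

S => rS => rrS => rrrS => rrrrS => rrrrrS => rrrrrrS => rrrrrrr

S => rS   [S → r S]
rS => rrS   [S → r S]
rrS => rrrS   [S → r S]
rrrS => rrrrS   [S → r S]
rrrrS => rrrrrS   [S → r S]
rrrrrS => rrrrrrS   [S → r S]
rrrrrrS => rrrrrrr   [S → r]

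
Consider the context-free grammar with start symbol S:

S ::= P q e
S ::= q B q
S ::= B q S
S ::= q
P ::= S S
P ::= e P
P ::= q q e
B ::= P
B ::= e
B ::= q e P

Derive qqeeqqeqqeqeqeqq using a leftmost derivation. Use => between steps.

S=>qBq=>qqePq=>qqeSSq=>qqePqeSq=>qqeSSqeSq=>qqeBqSSqeSq=>qqeeqSSqeSq=>qqeeqqSqeSq=>qqeeqqPqeqeSq=>qqeeqqePqeqeSq=>qqeeqqeqqeqeqeSq=>qqeeqqeqqeqeqeqq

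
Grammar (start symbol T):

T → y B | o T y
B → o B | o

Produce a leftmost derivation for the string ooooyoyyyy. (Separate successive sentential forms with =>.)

T => oTy => ooTyy => oooTyyy => ooooTyyyy => ooooyByyyy => ooooyoyyyy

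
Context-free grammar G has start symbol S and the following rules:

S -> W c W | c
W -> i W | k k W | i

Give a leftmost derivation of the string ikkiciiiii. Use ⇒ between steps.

S ⇒ WcW ⇒ iWcW ⇒ ikkWcW ⇒ ikkicW ⇒ ikkiciW ⇒ ikkiciiW ⇒ ikkiciiiW ⇒ ikkiciiiiW ⇒ ikkiciiiii

S ⇒ WcW   [S -> W c W]
WcW ⇒ iWcW   [W -> i W]
iWcW ⇒ ikkWcW   [W -> k k W]
ikkWcW ⇒ ikkicW   [W -> i]
ikkicW ⇒ ikkiciW   [W -> i W]
ikkiciW ⇒ ikkiciiW   [W -> i W]
ikkiciiW ⇒ ikkiciiiW   [W -> i W]
ikkiciiiW ⇒ ikkiciiiiW   [W -> i W]
ikkiciiiiW ⇒ ikkiciiiii   [W -> i]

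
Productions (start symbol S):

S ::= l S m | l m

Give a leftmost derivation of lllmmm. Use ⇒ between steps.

S ⇒ lSm ⇒ llSmm ⇒ lllmmm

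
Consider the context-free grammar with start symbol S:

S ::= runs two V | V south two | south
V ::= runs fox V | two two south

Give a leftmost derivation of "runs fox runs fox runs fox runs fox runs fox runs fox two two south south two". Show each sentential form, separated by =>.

S => V south two => runs fox V south two => runs fox runs fox V south two => runs fox runs fox runs fox V south two => runs fox runs fox runs fox runs fox V south two => runs fox runs fox runs fox runs fox runs fox V south two => runs fox runs fox runs fox runs fox runs fox runs fox V south two => runs fox runs fox runs fox runs fox runs fox runs fox two two south south two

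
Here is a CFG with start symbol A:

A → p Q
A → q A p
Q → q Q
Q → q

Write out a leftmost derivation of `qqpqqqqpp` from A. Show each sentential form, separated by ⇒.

A ⇒ qAp   [A → q A p]
qAp ⇒ qqApp   [A → q A p]
qqApp ⇒ qqpQpp   [A → p Q]
qqpQpp ⇒ qqpqQpp   [Q → q Q]
qqpqQpp ⇒ qqpqqQpp   [Q → q Q]
qqpqqQpp ⇒ qqpqqqQpp   [Q → q Q]
qqpqqqQpp ⇒ qqpqqqqpp   [Q → q]

A⇒qAp⇒qqApp⇒qqpQpp⇒qqpqQpp⇒qqpqqQpp⇒qqpqqqQpp⇒qqpqqqqpp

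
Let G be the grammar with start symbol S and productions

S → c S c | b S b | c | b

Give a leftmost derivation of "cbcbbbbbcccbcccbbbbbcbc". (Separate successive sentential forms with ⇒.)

S ⇒ cSc   [S → c S c]
cSc ⇒ cbSbc   [S → b S b]
cbSbc ⇒ cbcScbc   [S → c S c]
cbcScbc ⇒ cbcbSbcbc   [S → b S b]
cbcbSbcbc ⇒ cbcbbSbbcbc   [S → b S b]
cbcbbSbbcbc ⇒ cbcbbbSbbbcbc   [S → b S b]
cbcbbbSbbbcbc ⇒ cbcbbbbSbbbbcbc   [S → b S b]
cbcbbbbSbbbbcbc ⇒ cbcbbbbbSbbbbbcbc   [S → b S b]
cbcbbbbbSbbbbbcbc ⇒ cbcbbbbbcScbbbbbcbc   [S → c S c]
cbcbbbbbcScbbbbbcbc ⇒ cbcbbbbbccSccbbbbbcbc   [S → c S c]
cbcbbbbbccSccbbbbbcbc ⇒ cbcbbbbbcccScccbbbbbcbc   [S → c S c]
cbcbbbbbcccScccbbbbbcbc ⇒ cbcbbbbbcccbcccbbbbbcbc   [S → b]

S⇒cSc⇒cbSbc⇒cbcScbc⇒cbcbSbcbc⇒cbcbbSbbcbc⇒cbcbbbSbbbcbc⇒cbcbbbbSbbbbcbc⇒cbcbbbbbSbbbbbcbc⇒cbcbbbbbcScbbbbbcbc⇒cbcbbbbbccSccbbbbbcbc⇒cbcbbbbbcccScccbbbbbcbc⇒cbcbbbbbcccbcccbbbbbcbc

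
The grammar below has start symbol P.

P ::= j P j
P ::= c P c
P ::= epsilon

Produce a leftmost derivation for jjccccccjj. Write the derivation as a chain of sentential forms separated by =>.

P => jPj => jjPjj => jjcPcjj => jjccPccjj => jjcccPcccjj => jjccccccjj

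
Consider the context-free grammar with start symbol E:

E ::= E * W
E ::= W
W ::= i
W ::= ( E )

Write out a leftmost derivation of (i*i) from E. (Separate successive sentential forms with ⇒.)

E ⇒ W ⇒ (E) ⇒ (E*W) ⇒ (W*W) ⇒ (i*W) ⇒ (i*i)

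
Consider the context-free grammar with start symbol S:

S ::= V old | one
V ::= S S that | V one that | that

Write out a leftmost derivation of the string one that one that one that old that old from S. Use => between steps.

S => V old   [S ::= V old]
V old => S S that old   [V ::= S S that]
S S that old => one S that old   [S ::= one]
one S that old => one V old that old   [S ::= V old]
one V old that old => one V one that old that old   [V ::= V one that]
one V one that old that old => one V one that one that old that old   [V ::= V one that]
one V one that one that old that old => one that one that one that old that old   [V ::= that]

S => V old => S S that old => one S that old => one V old that old => one V one that old that old => one V one that one that old that old => one that one that one that old that old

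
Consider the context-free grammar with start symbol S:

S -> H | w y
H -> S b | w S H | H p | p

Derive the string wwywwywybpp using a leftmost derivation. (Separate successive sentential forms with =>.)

S => H   [S -> H]
H => wSH   [H -> w S H]
wSH => wwyH   [S -> w y]
wwyH => wwyHp   [H -> H p]
wwyHp => wwyHpp   [H -> H p]
wwyHpp => wwywSHpp   [H -> w S H]
wwywSHpp => wwywwyHpp   [S -> w y]
wwywwyHpp => wwywwySbpp   [H -> S b]
wwywwySbpp => wwywwywybpp   [S -> w y]

S => H => wSH => wwyH => wwyHp => wwyHpp => wwywSHpp => wwywwyHpp => wwywwySbpp => wwywwywybpp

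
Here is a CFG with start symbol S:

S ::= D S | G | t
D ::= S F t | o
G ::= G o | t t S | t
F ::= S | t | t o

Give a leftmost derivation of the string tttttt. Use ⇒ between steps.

S⇒G⇒ttS⇒ttDS⇒ttSFtS⇒tttFtS⇒tttStS⇒tttttS⇒tttttG⇒tttttt

S ⇒ G   [S ::= G]
G ⇒ ttS   [G ::= t t S]
ttS ⇒ ttDS   [S ::= D S]
ttDS ⇒ ttSFtS   [D ::= S F t]
ttSFtS ⇒ tttFtS   [S ::= t]
tttFtS ⇒ tttStS   [F ::= S]
tttStS ⇒ tttttS   [S ::= t]
tttttS ⇒ tttttG   [S ::= G]
tttttG ⇒ tttttt   [G ::= t]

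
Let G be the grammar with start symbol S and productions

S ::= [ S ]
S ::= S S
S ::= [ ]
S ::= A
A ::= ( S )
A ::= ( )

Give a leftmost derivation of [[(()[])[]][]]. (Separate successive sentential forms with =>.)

S => [S] => [SS] => [[S]S] => [[SS]S] => [[AS]S] => [[(S)S]S] => [[(SS)S]S] => [[(AS)S]S] => [[(()S)S]S] => [[(()[])S]S] => [[(()[])[]]S] => [[(()[])[]][]]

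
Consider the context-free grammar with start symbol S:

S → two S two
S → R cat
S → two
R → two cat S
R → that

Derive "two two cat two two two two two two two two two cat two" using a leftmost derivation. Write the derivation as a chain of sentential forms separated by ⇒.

S ⇒ two S two   [S → two S two]
two S two ⇒ two R cat two   [S → R cat]
two R cat two ⇒ two two cat S cat two   [R → two cat S]
two two cat S cat two ⇒ two two cat two S two cat two   [S → two S two]
two two cat two S two cat two ⇒ two two cat two two S two two cat two   [S → two S two]
two two cat two two S two two cat two ⇒ two two cat two two two S two two two cat two   [S → two S two]
two two cat two two two S two two two cat two ⇒ two two cat two two two two S two two two two cat two   [S → two S two]
two two cat two two two two S two two two two cat two ⇒ two two cat two two two two two two two two two cat two   [S → two]

S ⇒ two S two ⇒ two R cat two ⇒ two two cat S cat two ⇒ two two cat two S two cat two ⇒ two two cat two two S two two cat two ⇒ two two cat two two two S two two two cat two ⇒ two two cat two two two two S two two two two cat two ⇒ two two cat two two two two two two two two two cat two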